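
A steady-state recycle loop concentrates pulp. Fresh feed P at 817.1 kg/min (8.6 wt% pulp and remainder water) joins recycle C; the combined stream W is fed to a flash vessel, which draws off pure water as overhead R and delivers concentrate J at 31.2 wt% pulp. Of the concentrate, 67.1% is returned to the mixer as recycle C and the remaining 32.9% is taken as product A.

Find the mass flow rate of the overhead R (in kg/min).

Overall pulp balance (none leaves overhead): pulp in fresh feed = pulp in product, i.e. 817.1×0.086 = (1−0.671)·J·0.312.
J = 70.271/(0.312×0.329) = 684.58 kg/min.
Recycle C = 0.671×684.58 = 459.35 kg/min.
Combined feed W = 817.1 + 459.35 = 1276.5 kg/min.
Overhead R = W − J = 1276.5 − 684.58 = 591.87 kg/min.

591.9 kg/min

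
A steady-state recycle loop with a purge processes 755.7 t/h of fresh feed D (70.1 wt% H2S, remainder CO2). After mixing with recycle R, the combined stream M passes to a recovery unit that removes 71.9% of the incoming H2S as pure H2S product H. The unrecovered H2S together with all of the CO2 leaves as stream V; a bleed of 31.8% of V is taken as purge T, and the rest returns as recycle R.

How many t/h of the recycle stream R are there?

CO2 enters only via D and leaves only via the purge: 755.7×0.299 = 0.318×(CO2 in V), and the recovery unit passes all CO2, so CO2 in M = CO2 in V = 710.55 t/h.
H2S in M: m_A = 755.7×0.701 + (1−0.318)·(1−0.719)·m_A, so m_A = 529.75/0.8084 = 655.34 t/h.
V = (1−0.719)×655.34 + 710.55 = 894.7 t/h.
Recycle R = (1−0.318)×894.7 = 610.18 t/h.

610.2 t/h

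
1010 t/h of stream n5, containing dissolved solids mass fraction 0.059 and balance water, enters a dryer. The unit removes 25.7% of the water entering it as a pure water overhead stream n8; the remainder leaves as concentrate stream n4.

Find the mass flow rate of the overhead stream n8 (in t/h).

water entering = 1010×0.941 = 950.41 t/h; overhead removed = 0.257×950.41 = 244.26 t/h.

244.3 t/h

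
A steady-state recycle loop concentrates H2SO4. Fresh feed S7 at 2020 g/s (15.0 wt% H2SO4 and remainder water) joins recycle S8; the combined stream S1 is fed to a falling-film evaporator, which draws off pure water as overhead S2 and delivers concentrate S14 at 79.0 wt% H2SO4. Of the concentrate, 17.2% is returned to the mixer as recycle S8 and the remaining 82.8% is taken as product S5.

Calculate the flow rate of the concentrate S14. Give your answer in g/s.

463.2 g/s

Overall H2SO4 balance (none leaves overhead): H2SO4 in fresh feed = H2SO4 in product, i.e. 2020×0.150 = (1−0.172)·S14·0.790.
S14 = 303/(0.790×0.828) = 463.22 g/s.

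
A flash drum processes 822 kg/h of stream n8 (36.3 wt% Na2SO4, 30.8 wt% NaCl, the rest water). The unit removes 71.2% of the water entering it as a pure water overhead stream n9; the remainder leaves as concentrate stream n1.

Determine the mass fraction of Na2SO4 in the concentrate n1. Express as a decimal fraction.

0.4740

Na2SO4 is not removed: 822×0.363 = 298.39 kg/h of Na2SO4 enters n1.
water entering = 822×0.329 = 270.44 kg/h; overhead removed = 0.712×270.44 = 192.55 kg/h.
Concentrate = 822 − 192.55 = 629.45 kg/h.
Mass fraction = 298.39/629.45 = 0.4740.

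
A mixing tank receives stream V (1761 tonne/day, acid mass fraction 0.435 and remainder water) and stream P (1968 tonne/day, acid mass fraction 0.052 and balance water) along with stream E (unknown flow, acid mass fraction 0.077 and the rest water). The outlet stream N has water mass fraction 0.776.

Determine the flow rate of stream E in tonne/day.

Let E be the unknown flow. Total out = 3729 + E.
water balance: 2860.6 + 0.923·E = 0.776·(3729 + E)
(0.923 − 0.776)·E = 0.776×3729 − 2860.6 = 33.075
E = 33.075 / 0.147 = 225 tonne/day

225 tonne/day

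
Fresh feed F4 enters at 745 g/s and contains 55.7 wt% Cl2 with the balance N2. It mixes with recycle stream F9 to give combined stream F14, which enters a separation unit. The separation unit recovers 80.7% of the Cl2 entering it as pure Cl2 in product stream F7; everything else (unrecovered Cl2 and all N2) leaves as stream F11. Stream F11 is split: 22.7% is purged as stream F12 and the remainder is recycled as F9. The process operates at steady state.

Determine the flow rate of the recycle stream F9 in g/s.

1197 g/s

N2 enters only via F4 and leaves only via the purge: 745×0.443 = 0.227×(N2 in F11), and the separation unit passes all N2, so N2 in F14 = N2 in F11 = 1453.9 g/s.
Cl2 in F14: m_A = 745×0.557 + (1−0.227)·(1−0.807)·m_A, so m_A = 414.97/0.8508 = 487.73 g/s.
F11 = (1−0.807)×487.73 + 1453.9 = 1548 g/s.
Recycle F9 = (1−0.227)×1548 = 1196.6 g/s.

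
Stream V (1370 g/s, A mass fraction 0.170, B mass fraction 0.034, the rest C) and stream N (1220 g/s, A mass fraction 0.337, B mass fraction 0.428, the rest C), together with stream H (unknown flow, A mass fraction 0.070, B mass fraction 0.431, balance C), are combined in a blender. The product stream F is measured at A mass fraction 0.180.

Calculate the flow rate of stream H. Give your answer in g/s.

Let H be the unknown flow. Total out = 2590 + H.
A balance: 644.04 + 0.070·H = 0.180·(2590 + H)
(0.070 − 0.180)·H = 0.180×2590 − 644.04 = -177.84
H = -177.84 / -0.110 = 1616.7 g/s

1617 g/s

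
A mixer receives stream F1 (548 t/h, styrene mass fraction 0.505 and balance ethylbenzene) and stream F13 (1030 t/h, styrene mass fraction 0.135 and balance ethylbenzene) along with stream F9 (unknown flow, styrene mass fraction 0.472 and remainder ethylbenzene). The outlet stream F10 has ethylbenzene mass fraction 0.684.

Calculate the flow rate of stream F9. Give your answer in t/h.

531.1 t/h

Let F9 be the unknown flow. Total out = 1578 + F9.
ethylbenzene balance: 1162.2 + 0.528·F9 = 0.684·(1578 + F9)
(0.528 − 0.684)·F9 = 0.684×1578 − 1162.2 = -82.858
F9 = -82.858 / -0.156 = 531.14 t/h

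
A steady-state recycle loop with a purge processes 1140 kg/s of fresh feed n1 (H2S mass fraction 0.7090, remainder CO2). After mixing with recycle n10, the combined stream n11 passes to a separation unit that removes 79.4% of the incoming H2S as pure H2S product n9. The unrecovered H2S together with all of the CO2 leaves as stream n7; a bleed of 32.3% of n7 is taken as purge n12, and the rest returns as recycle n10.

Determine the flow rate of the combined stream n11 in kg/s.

CO2 enters only via n1 and leaves only via the purge: 1140×0.291 = 0.323×(CO2 in n7), and the separation unit passes all CO2, so CO2 in n11 = CO2 in n7 = 1027.1 kg/s.
H2S in n11: m_A = 1140×0.709 + (1−0.323)·(1−0.794)·m_A, so m_A = 808.26/0.8605 = 939.25 kg/s.
n11 = 939.25 + 1027.1 = 1966.3 kg/s.

1966 kg/s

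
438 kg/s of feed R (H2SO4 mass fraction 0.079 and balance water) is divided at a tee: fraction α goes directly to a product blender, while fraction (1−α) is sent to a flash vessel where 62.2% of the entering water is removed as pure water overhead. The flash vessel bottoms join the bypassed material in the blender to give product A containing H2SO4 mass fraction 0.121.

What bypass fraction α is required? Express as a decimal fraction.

All 438×0.079 = 34.602 kg/s of H2SO4 reaches A, so A = 34.602/0.121 = 285.97 kg/s and vapour = 152.03 kg/s.
The evaporator receives (1−α)·438 of feed at 0.921 water and removes 0.622 of that water:
0.622×0.921×(1−α)×438 = 152.03
(1−α) = 152.03/250.91 = 0.6059;  α = 0.3941.

0.394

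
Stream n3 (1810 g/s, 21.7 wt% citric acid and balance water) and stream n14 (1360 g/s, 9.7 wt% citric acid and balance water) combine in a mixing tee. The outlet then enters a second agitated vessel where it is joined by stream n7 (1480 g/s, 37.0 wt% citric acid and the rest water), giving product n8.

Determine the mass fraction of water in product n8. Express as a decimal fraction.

0.769

Overall, product flow = 4650 g/s.
water in = 1810×0.783 + 1360×0.903 + 1480×0.630 = 3577.7 g/s.
water fraction in n8 = 0.769.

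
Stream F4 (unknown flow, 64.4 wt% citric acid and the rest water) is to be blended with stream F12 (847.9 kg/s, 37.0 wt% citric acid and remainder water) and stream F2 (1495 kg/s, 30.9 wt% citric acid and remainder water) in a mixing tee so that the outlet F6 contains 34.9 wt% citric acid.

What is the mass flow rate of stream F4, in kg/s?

Let F4 be the unknown flow. Total out = 2342.9 + F4.
citric acid balance: 775.68 + 0.644·F4 = 0.349·(2342.9 + F4)
(0.644 − 0.349)·F4 = 0.349×2342.9 − 775.68 = 41.994
F4 = 41.994 / 0.295 = 142.35 kg/s

142.4 kg/s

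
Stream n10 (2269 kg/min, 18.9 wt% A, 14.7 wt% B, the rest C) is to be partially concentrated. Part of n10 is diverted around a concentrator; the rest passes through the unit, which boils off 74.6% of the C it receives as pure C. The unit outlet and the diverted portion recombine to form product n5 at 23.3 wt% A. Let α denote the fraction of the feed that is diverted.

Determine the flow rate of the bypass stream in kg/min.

All 2269×0.189 = 428.84 kg/min of A reaches n5, so n5 = 428.84/0.233 = 1840.5 kg/min and vapour = 428.48 kg/min.
The evaporator receives (1−α)·2269 of feed at 0.664 C and removes 0.746 of that C:
0.746×0.664×(1−α)×2269 = 428.48
(1−α) = 428.48/1123.9 = 0.3812;  α = 0.6188.
Bypass flow = 0.6188×2269 = 1404 kg/min.

1404 kg/min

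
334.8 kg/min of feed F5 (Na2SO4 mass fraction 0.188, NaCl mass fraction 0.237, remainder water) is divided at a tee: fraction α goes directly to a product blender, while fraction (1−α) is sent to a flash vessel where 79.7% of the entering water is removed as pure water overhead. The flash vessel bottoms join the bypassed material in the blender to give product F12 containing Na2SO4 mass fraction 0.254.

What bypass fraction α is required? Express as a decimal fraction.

All 334.8×0.188 = 62.942 kg/min of Na2SO4 reaches F12, so F12 = 62.942/0.254 = 247.8 kg/min and vapour = 86.995 kg/min.
The evaporator receives (1−α)·334.8 of feed at 0.575 water and removes 0.797 of that water:
0.797×0.575×(1−α)×334.8 = 86.995
(1−α) = 86.995/153.43 = 0.5670;  α = 0.4330.

0.433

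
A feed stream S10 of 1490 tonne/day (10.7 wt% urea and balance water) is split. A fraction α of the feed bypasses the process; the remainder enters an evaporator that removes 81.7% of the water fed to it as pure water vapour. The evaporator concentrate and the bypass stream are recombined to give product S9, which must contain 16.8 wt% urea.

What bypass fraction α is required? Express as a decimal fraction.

0.502

All 1490×0.107 = 159.43 tonne/day of urea reaches S9, so S9 = 159.43/0.168 = 948.99 tonne/day and vapour = 541.01 tonne/day.
The evaporator receives (1−α)·1490 of feed at 0.893 water and removes 0.817 of that water:
0.817×0.893×(1−α)×1490 = 541.01
(1−α) = 541.01/1087.1 = 0.4977;  α = 0.5023.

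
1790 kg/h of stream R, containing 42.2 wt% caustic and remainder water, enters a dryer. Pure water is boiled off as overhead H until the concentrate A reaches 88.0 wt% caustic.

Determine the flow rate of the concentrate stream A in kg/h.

858.4 kg/h

caustic is conserved: 1790×0.422 = 755.38 kg/h all reports to the concentrate.
Concentrate = 755.38/(target fraction) = 858.39 kg/h.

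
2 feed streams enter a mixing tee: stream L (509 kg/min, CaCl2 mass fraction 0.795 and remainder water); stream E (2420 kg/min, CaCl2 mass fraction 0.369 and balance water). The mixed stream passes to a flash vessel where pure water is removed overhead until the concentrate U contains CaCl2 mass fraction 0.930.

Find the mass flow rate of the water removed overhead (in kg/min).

1534 kg/min

CaCl2 entering = 509×0.795 + 2420×0.369 = 1297.6 kg/min.
All CaCl2 reports to U, so U = 1297.6/0.930 = 1395.3 kg/min.
Total feed = 2929 kg/min; overhead = 2929 − 1395.3 = 1533.7 kg/min.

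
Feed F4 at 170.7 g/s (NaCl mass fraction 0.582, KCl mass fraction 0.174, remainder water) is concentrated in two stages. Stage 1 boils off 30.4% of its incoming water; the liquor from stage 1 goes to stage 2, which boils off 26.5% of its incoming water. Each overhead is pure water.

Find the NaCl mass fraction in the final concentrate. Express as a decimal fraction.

water in feed = 170.7×0.244 = 41.651 g/s.
After stage 1: water left = (1−0.304)×41.651 = 28.989; stream total = 158.04 g/s.
After stage 2: water left = (1−0.265)×28.989 = 21.307; final concentrate = 150.36 g/s.
NaCl fraction = 99.347/150.36 = 0.661.

0.661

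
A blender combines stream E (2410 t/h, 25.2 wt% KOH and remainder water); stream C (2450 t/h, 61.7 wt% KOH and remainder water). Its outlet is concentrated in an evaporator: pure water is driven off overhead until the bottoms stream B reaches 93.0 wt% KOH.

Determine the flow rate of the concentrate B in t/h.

KOH entering = 2410×0.252 + 2450×0.617 = 2119 t/h.
All KOH reports to B, so B = 2119/0.930 = 2278.5 t/h.

2278 t/h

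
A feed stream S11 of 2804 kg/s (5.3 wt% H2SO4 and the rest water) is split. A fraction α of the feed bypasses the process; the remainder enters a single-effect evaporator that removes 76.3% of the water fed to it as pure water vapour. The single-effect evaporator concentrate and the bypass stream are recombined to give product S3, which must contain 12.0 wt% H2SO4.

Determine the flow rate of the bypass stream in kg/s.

637.3 kg/s

All 2804×0.053 = 148.61 kg/s of H2SO4 reaches S3, so S3 = 148.61/0.120 = 1238.4 kg/s and vapour = 1565.6 kg/s.
The evaporator receives (1−α)·2804 of feed at 0.947 water and removes 0.763 of that water:
0.763×0.947×(1−α)×2804 = 1565.6
(1−α) = 1565.6/2026.1 = 0.7727;  α = 0.2273.
Bypass flow = 0.2273×2804 = 637.31 kg/s.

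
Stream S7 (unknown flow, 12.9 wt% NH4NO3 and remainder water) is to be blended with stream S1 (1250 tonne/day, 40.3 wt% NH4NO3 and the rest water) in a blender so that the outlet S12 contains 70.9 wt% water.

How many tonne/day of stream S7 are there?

Let S7 be the unknown flow. Total out = 1250 + S7.
water balance: 746.25 + 0.871·S7 = 0.709·(1250 + S7)
(0.871 − 0.709)·S7 = 0.709×1250 − 746.25 = 140
S7 = 140 / 0.162 = 864.2 tonne/day

864.2 tonne/day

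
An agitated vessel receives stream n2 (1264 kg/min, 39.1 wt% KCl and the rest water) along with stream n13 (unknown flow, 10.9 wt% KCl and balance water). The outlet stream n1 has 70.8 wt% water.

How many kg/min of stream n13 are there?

Let n13 be the unknown flow. Total out = 1264 + n13.
water balance: 769.78 + 0.891·n13 = 0.708·(1264 + n13)
(0.891 − 0.708)·n13 = 0.708×1264 − 769.78 = 125.14
n13 = 125.14 / 0.183 = 683.8 kg/min

683.8 kg/min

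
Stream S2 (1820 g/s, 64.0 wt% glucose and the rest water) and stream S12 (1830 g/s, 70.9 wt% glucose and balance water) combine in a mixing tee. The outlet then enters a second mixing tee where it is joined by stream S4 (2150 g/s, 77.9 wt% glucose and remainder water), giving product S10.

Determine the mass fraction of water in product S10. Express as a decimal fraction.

Overall, product flow = 5800 g/s.
water in = 1820×0.360 + 1830×0.291 + 2150×0.221 = 1662.9 g/s.
water fraction in S10 = 0.287.

0.287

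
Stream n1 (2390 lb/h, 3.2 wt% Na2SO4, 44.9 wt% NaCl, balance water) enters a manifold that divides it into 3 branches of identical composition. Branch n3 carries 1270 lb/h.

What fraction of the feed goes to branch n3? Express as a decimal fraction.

Fraction to n3 = 1270/2390 = 0.5314.

0.531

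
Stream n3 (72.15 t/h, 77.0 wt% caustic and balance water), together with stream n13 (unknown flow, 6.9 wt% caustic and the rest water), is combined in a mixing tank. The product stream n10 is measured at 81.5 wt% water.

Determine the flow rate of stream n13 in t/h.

363.9 t/h

Let n13 be the unknown flow. Total out = 72.15 + n13.
water balance: 16.595 + 0.931·n13 = 0.815·(72.15 + n13)
(0.931 − 0.815)·n13 = 0.815×72.15 − 16.595 = 42.208
n13 = 42.208 / 0.116 = 363.86 t/h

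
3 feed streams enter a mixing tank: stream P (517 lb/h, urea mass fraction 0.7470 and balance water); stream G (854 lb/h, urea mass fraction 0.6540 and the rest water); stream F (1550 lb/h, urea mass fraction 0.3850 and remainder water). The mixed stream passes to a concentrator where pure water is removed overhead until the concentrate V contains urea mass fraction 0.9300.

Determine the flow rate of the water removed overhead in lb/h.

1264 lb/h

urea entering = 517×0.747 + 854×0.654 + 1550×0.385 = 1541.5 lb/h.
All urea reports to V, so V = 1541.5/0.930 = 1657.5 lb/h.
Total feed = 2921 lb/h; overhead = 2921 − 1657.5 = 1263.5 lb/h.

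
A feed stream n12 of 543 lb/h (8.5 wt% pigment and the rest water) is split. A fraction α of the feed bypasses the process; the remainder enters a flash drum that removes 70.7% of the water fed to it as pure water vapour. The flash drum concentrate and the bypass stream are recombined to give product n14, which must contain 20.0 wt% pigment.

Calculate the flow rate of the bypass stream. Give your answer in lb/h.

All 543×0.085 = 46.155 lb/h of pigment reaches n14, so n14 = 46.155/0.200 = 230.78 lb/h and vapour = 312.23 lb/h.
The evaporator receives (1−α)·543 of feed at 0.915 water and removes 0.707 of that water:
0.707×0.915×(1−α)×543 = 312.23
(1−α) = 312.23/351.27 = 0.8888;  α = 0.1112.
Bypass flow = 0.1112×543 = 60.356 lb/h.

60.36 lb/h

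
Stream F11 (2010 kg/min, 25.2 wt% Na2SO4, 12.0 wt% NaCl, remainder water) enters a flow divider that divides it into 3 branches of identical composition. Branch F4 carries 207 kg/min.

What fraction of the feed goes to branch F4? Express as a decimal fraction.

0.103

Fraction to F4 = 207/2010 = 0.1030.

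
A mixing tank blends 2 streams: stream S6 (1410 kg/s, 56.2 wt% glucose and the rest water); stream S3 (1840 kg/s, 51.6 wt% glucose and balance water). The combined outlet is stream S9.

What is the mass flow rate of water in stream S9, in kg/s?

water out = water in = 1410×0.438 + 1840×0.484 = 1508.1 kg/s.

1508 kg/s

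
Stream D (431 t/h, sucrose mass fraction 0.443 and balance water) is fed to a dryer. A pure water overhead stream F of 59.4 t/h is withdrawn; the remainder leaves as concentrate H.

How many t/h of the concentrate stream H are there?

371.6 t/h

Concentrate = 431 − 59.4 = 371.6 t/h.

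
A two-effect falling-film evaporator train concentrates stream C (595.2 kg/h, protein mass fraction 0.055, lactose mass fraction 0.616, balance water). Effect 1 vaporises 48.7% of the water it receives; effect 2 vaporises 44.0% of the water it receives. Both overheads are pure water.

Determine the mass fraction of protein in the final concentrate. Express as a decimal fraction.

water in feed = 595.2×0.329 = 195.82 kg/h.
After stage 1: water left = (1−0.487)×195.82 = 100.46; stream total = 499.84 kg/h.
After stage 2: water left = (1−0.440)×100.46 = 56.255; final concentrate = 455.63 kg/h.
protein fraction = 32.736/455.63 = 0.072.

0.072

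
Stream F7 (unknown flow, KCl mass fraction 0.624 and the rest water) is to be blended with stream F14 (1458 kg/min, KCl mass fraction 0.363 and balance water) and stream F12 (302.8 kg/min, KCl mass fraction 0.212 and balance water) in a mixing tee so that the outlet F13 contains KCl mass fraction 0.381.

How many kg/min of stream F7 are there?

318.6 kg/min

Let F7 be the unknown flow. Total out = 1760.8 + F7.
KCl balance: 593.45 + 0.624·F7 = 0.381·(1760.8 + F7)
(0.624 − 0.381)·F7 = 0.381×1760.8 − 593.45 = 77.417
F7 = 77.417 / 0.243 = 318.59 kg/min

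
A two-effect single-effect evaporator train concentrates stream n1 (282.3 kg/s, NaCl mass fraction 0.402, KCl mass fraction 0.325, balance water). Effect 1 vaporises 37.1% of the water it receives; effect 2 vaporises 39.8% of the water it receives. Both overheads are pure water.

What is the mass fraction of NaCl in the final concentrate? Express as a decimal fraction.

water in feed = 282.3×0.273 = 77.068 kg/s.
After stage 1: water left = (1−0.371)×77.068 = 48.476; stream total = 253.71 kg/s.
After stage 2: water left = (1−0.398)×48.476 = 29.182; final concentrate = 234.41 kg/s.
NaCl fraction = 113.48/234.41 = 0.484.

0.484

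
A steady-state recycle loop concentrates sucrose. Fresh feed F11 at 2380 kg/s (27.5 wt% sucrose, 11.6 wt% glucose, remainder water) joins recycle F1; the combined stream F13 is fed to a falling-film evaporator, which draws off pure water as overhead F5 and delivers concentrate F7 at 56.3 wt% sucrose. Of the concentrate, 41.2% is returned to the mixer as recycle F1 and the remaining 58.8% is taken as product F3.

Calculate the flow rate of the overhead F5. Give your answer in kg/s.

Overall sucrose balance (none leaves overhead): sucrose in fresh feed = sucrose in product, i.e. 2380×0.275 = (1−0.412)·F7·0.563.
F7 = 654.5/(0.563×0.588) = 1977.1 kg/s.
Recycle F1 = 0.412×1977.1 = 814.56 kg/s.
Combined feed F13 = 2380 + 814.56 = 3194.6 kg/s.
Overhead F5 = F13 − F7 = 3194.6 − 1977.1 = 1217.5 kg/s.

1217 kg/s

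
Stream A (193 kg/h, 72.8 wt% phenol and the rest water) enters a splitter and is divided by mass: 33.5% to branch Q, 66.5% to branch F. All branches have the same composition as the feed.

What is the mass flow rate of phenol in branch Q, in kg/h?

47.07 kg/h

Branch Q total = 0.335×193 = 64.655 kg/h.
phenol in Q = 0.728×64.655 = 47.069 kg/h.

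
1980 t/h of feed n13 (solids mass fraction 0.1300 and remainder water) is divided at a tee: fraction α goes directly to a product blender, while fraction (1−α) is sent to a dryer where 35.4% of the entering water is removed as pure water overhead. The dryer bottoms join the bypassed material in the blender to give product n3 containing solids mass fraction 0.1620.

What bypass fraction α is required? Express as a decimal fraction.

All 1980×0.130 = 257.4 t/h of solids reaches n3, so n3 = 257.4/0.162 = 1588.9 t/h and vapour = 391.11 t/h.
The evaporator receives (1−α)·1980 of feed at 0.870 water and removes 0.354 of that water:
0.354×0.870×(1−α)×1980 = 391.11
(1−α) = 391.11/609.8 = 0.6414;  α = 0.3586.

0.359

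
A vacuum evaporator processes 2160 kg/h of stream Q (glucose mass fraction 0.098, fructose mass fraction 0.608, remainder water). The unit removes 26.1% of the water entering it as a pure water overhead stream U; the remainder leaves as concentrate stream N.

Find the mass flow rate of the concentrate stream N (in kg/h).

water entering = 2160×0.294 = 635.04 kg/h; overhead removed = 0.261×635.04 = 165.75 kg/h.
Concentrate = 2160 − 165.75 = 1994.3 kg/h.

1994 kg/h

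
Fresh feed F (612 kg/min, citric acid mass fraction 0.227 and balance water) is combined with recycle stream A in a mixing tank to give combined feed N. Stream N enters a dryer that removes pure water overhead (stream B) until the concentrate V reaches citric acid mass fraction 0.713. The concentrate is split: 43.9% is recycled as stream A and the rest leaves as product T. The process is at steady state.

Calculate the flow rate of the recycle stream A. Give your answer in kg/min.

Overall citric acid balance (none leaves overhead): citric acid in fresh feed = citric acid in product, i.e. 612×0.227 = (1−0.439)·V·0.713.
V = 138.92/(0.713×0.561) = 347.32 kg/min.
Recycle A = 0.439×347.32 = 152.47 kg/min.

152.5 kg/min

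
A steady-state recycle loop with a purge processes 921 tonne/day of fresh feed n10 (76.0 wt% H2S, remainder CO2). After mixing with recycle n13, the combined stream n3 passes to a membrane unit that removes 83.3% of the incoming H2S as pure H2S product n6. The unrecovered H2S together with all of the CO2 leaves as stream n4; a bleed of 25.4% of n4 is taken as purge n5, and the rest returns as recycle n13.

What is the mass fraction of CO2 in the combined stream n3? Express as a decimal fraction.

0.521

CO2 enters only via n10 and leaves only via the purge: 921×0.240 = 0.254×(CO2 in n4), and the membrane unit passes all CO2, so CO2 in n3 = CO2 in n4 = 870.24 tonne/day.
H2S in n3: m_A = 921×0.760 + (1−0.254)·(1−0.833)·m_A, so m_A = 699.96/0.8754 = 799.57 tonne/day.
n3 = 799.57 + 870.24 = 1669.8 tonne/day.
CO2 fraction in n3 = 870.24/1669.8 = 0.521.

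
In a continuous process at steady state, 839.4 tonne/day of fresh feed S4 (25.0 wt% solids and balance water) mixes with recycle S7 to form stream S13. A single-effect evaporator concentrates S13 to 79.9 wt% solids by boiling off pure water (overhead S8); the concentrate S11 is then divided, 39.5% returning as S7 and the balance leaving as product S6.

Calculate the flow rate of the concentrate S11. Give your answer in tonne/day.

434.1 tonne/day

Overall solids balance (none leaves overhead): solids in fresh feed = solids in product, i.e. 839.4×0.250 = (1−0.395)·S11·0.799.
S11 = 209.85/(0.799×0.605) = 434.12 tonne/day.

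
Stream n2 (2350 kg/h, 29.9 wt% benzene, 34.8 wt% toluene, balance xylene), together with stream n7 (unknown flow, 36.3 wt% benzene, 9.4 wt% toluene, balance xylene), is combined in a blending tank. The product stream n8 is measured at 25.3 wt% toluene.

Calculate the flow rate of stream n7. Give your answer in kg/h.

Let n7 be the unknown flow. Total out = 2350 + n7.
toluene balance: 817.8 + 0.094·n7 = 0.253·(2350 + n7)
(0.094 − 0.253)·n7 = 0.253×2350 − 817.8 = -223.25
n7 = -223.25 / -0.159 = 1404.1 kg/h

1404 kg/h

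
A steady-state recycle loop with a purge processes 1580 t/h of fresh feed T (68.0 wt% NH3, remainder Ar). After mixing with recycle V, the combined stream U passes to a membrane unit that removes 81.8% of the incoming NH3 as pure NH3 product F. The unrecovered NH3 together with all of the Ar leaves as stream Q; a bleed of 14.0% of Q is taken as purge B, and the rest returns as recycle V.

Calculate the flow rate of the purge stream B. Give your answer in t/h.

538.1 t/h

Ar enters only via T and leaves only via the purge: 1580×0.320 = 0.140×(Ar in Q), and the membrane unit passes all Ar, so Ar in U = Ar in Q = 3611.4 t/h.
NH3 in U: m_A = 1580×0.680 + (1−0.140)·(1−0.818)·m_A, so m_A = 1074.4/0.8435 = 1273.8 t/h.
Q = (1−0.818)×1273.8 + 3611.4 = 3843.3 t/h.
Purge B = 0.140×3843.3 = 538.06 t/h.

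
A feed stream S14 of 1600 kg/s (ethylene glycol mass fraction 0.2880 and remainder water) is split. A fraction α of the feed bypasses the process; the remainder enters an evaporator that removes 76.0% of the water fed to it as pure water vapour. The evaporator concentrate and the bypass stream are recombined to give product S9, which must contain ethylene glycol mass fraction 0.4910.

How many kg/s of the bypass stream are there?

377.5 kg/s

All 1600×0.288 = 460.8 kg/s of ethylene glycol reaches S9, so S9 = 460.8/0.491 = 938.49 kg/s and vapour = 661.51 kg/s.
The evaporator receives (1−α)·1600 of feed at 0.712 water and removes 0.760 of that water:
0.760×0.712×(1−α)×1600 = 661.51
(1−α) = 661.51/865.79 = 0.7640;  α = 0.2360.
Bypass flow = 0.2360×1600 = 377.52 kg/s.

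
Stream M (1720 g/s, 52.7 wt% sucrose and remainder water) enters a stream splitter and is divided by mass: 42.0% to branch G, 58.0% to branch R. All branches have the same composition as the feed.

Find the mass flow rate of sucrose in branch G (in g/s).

380.7 g/s

Branch G total = 0.420×1720 = 722.4 g/s.
sucrose in G = 0.527×722.4 = 380.7 g/s.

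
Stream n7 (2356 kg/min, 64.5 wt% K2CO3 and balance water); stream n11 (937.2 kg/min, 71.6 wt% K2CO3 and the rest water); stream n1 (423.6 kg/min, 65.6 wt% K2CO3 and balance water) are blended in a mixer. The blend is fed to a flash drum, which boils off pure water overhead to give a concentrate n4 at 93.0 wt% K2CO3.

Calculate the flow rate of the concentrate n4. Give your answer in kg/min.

K2CO3 entering = 2356×0.645 + 937.2×0.716 + 423.6×0.656 = 2468.5 kg/min.
All K2CO3 reports to n4, so n4 = 2468.5/0.930 = 2654.3 kg/min.

2654 kg/min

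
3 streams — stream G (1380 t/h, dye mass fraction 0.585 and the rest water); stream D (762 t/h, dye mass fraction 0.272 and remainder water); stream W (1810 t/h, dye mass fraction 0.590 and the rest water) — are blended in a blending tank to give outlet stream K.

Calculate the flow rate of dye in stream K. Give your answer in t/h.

2082 t/h

dye out = dye in = 1380×0.585 + 762×0.272 + 1810×0.590 = 2082.5 t/h.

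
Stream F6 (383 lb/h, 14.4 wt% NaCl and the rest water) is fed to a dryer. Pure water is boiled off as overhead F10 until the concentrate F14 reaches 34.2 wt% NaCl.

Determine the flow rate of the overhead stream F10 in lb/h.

NaCl is conserved: 383×0.144 = 55.152 lb/h all reports to the concentrate.
Concentrate = 55.152/(target fraction) = 161.26 lb/h.
Overhead = 383 − 161.26 = 221.74 lb/h.

221.7 lb/h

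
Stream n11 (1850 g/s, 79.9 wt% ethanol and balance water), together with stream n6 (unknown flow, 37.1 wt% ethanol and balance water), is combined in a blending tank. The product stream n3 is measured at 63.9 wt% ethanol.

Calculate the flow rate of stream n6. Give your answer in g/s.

1104 g/s

Let n6 be the unknown flow. Total out = 1850 + n6.
ethanol balance: 1478.2 + 0.371·n6 = 0.639·(1850 + n6)
(0.371 − 0.639)·n6 = 0.639×1850 − 1478.2 = -296
n6 = -296 / -0.268 = 1104.5 g/s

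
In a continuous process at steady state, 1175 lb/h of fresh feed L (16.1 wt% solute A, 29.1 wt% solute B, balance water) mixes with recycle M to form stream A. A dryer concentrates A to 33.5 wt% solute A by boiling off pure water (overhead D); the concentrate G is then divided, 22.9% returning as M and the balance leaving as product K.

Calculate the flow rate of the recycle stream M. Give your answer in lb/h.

Overall solute A balance (none leaves overhead): solute A in fresh feed = solute A in product, i.e. 1175×0.161 = (1−0.229)·G·0.335.
G = 189.18/(0.335×0.771) = 732.43 lb/h.
Recycle M = 0.229×732.43 = 167.73 lb/h.

167.7 lb/h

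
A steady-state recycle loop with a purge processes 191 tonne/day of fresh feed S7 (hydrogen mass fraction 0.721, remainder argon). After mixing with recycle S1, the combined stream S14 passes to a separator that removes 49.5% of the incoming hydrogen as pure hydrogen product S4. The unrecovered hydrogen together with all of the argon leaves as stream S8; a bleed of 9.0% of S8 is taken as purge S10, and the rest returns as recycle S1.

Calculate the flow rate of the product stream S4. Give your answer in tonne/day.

126.1 tonne/day

hydrogen in S14: m_A = 191×0.721 + (1−0.090)·(1−0.495)·m_A, so m_A = 137.71/0.5404 = 254.81 tonne/day.
Product S4 = 0.495×254.81 = 126.13 tonne/day.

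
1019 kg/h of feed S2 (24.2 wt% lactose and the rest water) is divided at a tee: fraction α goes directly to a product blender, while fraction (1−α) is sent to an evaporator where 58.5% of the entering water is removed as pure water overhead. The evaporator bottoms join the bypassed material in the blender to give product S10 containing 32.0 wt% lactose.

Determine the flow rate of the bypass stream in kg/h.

All 1019×0.242 = 246.6 kg/h of lactose reaches S10, so S10 = 246.6/0.320 = 770.62 kg/h and vapour = 248.38 kg/h.
The evaporator receives (1−α)·1019 of feed at 0.758 water and removes 0.585 of that water:
0.585×0.758×(1−α)×1019 = 248.38
(1−α) = 248.38/451.86 = 0.5497;  α = 0.4503.
Bypass flow = 0.4503×1019 = 458.86 kg/h.

458.9 kg/h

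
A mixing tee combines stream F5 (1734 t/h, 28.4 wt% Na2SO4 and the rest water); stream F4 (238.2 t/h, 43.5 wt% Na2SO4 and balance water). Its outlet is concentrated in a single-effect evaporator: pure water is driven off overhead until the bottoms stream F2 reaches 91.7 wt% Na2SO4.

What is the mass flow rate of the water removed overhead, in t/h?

1322 t/h

Na2SO4 entering = 1734×0.284 + 238.2×0.435 = 596.07 t/h.
All Na2SO4 reports to F2, so F2 = 596.07/0.917 = 650.03 t/h.
Total feed = 1972.2 t/h; overhead = 1972.2 − 650.03 = 1322.2 t/h.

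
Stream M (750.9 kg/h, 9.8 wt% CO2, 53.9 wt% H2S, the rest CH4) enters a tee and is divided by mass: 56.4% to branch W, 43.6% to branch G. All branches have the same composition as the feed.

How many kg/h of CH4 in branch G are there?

118.8 kg/h

Branch G total = 0.436×750.9 = 327.39 kg/h.
CH4 in G = 0.363×327.39 = 118.84 kg/h.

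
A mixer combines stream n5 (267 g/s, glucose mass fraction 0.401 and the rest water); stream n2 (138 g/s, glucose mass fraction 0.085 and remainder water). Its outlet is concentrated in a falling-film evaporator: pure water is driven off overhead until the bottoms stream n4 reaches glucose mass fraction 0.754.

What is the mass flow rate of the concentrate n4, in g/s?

glucose entering = 267×0.401 + 138×0.085 = 118.8 g/s.
All glucose reports to n4, so n4 = 118.8/0.754 = 157.56 g/s.

157.6 g/s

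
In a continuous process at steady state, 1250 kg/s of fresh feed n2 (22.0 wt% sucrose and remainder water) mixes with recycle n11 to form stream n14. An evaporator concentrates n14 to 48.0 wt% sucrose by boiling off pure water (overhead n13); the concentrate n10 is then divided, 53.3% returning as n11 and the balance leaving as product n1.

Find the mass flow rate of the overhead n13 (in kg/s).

677.1 kg/s

Overall sucrose balance (none leaves overhead): sucrose in fresh feed = sucrose in product, i.e. 1250×0.220 = (1−0.533)·n10·0.480.
n10 = 275/(0.480×0.467) = 1226.8 kg/s.
Recycle n11 = 0.533×1226.8 = 653.89 kg/s.
Combined feed n14 = 1250 + 653.89 = 1903.9 kg/s.
Overhead n13 = n14 − n10 = 1903.9 − 1226.8 = 677.08 kg/s.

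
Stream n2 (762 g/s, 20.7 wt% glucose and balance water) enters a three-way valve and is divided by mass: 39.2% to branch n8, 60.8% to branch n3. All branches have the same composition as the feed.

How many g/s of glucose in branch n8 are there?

Branch n8 total = 0.392×762 = 298.7 g/s.
glucose in n8 = 0.207×298.7 = 61.832 g/s.

61.83 g/s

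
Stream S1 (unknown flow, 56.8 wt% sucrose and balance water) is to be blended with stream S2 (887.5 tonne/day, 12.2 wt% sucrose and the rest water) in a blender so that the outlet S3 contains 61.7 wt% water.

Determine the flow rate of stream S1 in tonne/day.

Let S1 be the unknown flow. Total out = 887.5 + S1.
water balance: 779.23 + 0.432·S1 = 0.617·(887.5 + S1)
(0.432 − 0.617)·S1 = 0.617×887.5 − 779.23 = -231.64
S1 = -231.64 / -0.185 = 1252.1 tonne/day

1252 tonne/day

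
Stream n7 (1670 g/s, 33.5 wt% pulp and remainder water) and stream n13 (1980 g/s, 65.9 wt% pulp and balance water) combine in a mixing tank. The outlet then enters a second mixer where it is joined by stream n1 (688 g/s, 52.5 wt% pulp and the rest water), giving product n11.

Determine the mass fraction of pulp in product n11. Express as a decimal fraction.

0.513

Overall, product flow = 4338 g/s.
pulp in = 1670×0.335 + 1980×0.659 + 688×0.525 = 2225.5 g/s.
pulp fraction in n11 = 0.513.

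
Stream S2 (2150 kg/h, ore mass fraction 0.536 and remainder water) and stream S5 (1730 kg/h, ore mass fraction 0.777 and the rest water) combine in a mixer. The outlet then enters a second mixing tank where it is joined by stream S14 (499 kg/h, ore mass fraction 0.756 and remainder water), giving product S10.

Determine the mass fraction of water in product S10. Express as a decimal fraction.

0.344

Overall, product flow = 4379 kg/h.
water in = 2150×0.464 + 1730×0.223 + 499×0.244 = 1505.1 kg/h.
water fraction in S10 = 0.344.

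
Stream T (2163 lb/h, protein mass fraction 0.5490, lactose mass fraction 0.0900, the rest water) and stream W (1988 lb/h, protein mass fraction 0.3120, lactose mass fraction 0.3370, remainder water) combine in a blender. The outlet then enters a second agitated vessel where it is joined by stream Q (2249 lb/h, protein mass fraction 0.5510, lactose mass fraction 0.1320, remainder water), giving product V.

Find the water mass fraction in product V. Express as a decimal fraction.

Overall, product flow = 6400 lb/h.
water in = 2163×0.361 + 1988×0.351 + 2249×0.317 = 2191.6 lb/h.
water fraction in V = 0.3424.

0.3424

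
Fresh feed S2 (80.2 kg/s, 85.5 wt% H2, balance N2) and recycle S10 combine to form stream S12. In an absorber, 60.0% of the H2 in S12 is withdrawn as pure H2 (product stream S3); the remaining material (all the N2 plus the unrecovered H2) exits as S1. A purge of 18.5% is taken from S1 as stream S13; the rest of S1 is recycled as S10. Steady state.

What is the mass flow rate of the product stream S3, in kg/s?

H2 in S12: m_A = 80.2×0.855 + (1−0.185)·(1−0.600)·m_A, so m_A = 68.571/0.6740 = 101.74 kg/s.
Product S3 = 0.600×101.74 = 61.042 kg/s.

61.04 kg/s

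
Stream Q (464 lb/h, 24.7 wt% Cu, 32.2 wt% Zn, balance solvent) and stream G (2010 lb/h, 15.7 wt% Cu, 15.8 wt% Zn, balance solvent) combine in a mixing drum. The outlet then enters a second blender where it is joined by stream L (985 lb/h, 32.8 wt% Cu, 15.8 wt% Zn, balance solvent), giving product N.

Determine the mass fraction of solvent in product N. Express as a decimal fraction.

Overall, product flow = 3459 lb/h.
solvent in = 464×0.431 + 2010×0.685 + 985×0.514 = 2083.1 lb/h.
solvent fraction in N = 0.602.

0.602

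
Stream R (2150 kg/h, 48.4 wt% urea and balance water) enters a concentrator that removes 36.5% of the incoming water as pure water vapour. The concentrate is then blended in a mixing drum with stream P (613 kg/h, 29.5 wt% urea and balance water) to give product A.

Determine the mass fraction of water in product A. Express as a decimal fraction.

Vapour removed = 0.365×0.516×2150 = 404.93 kg/h; concentrate = 1745.1 kg/h.
water reaching the mixer = 704.47 (from concentrate) + 613×0.705 = 1136.6 kg/h.
Product flow = 1745.1 + 613 = 2358.1 kg/h; water fraction = 0.482.

0.482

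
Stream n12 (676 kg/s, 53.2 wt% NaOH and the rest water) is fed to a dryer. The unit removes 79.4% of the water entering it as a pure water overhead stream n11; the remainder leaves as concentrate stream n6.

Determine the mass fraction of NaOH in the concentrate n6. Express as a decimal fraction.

0.847

NaOH is not removed: 676×0.532 = 359.63 kg/s of NaOH enters n6.
water entering = 676×0.468 = 316.37 kg/s; overhead removed = 0.794×316.37 = 251.2 kg/s.
Concentrate = 676 − 251.2 = 424.8 kg/s.
Mass fraction = 359.63/424.8 = 0.847.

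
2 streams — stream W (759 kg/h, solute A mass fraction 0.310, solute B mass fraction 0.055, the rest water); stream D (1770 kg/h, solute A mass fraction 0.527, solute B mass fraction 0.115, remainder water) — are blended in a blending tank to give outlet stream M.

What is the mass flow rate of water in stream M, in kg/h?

water out = water in = 759×0.635 + 1770×0.358 = 1115.6 kg/h.

1116 kg/h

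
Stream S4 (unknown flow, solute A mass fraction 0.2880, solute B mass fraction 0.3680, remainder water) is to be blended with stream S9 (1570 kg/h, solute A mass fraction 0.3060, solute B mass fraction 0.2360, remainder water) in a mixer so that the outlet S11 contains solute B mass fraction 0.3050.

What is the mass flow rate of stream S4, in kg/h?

Let S4 be the unknown flow. Total out = 1570 + S4.
solute B balance: 370.52 + 0.368·S4 = 0.305·(1570 + S4)
(0.368 − 0.305)·S4 = 0.305×1570 − 370.52 = 108.33
S4 = 108.33 / 0.063 = 1719.5 kg/h

1720 kg/h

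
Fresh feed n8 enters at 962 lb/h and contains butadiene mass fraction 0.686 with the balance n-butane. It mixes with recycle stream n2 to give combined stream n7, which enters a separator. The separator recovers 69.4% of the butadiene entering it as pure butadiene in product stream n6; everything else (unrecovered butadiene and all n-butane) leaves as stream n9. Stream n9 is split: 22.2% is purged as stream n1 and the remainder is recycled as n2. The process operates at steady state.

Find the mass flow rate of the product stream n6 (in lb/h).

butadiene in n7: m_A = 962×0.686 + (1−0.222)·(1−0.694)·m_A, so m_A = 659.93/0.7619 = 866.13 lb/h.
Product n6 = 0.694×866.13 = 601.09 lb/h.

601.1 lb/h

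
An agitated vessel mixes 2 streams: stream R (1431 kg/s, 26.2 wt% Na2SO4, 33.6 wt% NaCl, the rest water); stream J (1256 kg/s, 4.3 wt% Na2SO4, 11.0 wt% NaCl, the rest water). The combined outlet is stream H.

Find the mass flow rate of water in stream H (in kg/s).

water out = water in = 1431×0.402 + 1256×0.847 = 1639.1 kg/s.

1639 kg/s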